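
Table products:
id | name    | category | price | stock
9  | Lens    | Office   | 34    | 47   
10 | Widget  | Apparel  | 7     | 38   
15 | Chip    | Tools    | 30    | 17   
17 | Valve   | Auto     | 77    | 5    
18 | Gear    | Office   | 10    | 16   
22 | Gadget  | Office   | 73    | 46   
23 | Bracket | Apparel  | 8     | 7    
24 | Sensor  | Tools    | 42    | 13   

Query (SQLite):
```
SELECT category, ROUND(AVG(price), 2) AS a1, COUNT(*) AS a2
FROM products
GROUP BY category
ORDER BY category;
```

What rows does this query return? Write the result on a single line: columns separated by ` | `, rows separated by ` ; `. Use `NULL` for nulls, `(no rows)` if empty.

Group products by category.
Per group compute: ROUND(AVG(price), 2), COUNT(*).
  Apparel: ids {10, 23} → ROUND(AVG(price), 2)=7.5, COUNT(*)=2
  Auto: ids {17} → ROUND(AVG(price), 2)=77, COUNT(*)=1
  Office: ids {9, 18, 22} → ROUND(AVG(price), 2)=39, COUNT(*)=3
  Tools: ids {15, 24} → ROUND(AVG(price), 2)=36, COUNT(*)=2

Apparel | 7.5 | 2 ; Auto | 77 | 1 ; Office | 39 | 3 ; Tools | 36 | 2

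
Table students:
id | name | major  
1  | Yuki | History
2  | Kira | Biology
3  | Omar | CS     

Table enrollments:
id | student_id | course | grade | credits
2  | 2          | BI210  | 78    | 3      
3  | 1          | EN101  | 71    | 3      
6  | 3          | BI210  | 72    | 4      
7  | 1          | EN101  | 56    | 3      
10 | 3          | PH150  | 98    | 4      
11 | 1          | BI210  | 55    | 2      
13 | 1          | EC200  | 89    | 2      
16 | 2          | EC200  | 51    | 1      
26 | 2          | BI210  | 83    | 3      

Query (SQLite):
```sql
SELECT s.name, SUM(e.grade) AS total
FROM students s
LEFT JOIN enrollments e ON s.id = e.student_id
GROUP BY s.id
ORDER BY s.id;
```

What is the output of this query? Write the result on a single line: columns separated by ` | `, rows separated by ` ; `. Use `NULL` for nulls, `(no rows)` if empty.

LEFT JOIN keeps every students row; unmatched ones get NULL for enrollments columns.
Group by students.id and compute SUM(e.grade). SUM over an all-NULL group is NULL.
  1: ids {3, 7, 11, 13} → SUM(e.grade)=271
  2: ids {2, 16, 26} → SUM(e.grade)=212
  3: ids {6, 10} → SUM(e.grade)=170

Yuki | 271 ; Kira | 212 ; Omar | 170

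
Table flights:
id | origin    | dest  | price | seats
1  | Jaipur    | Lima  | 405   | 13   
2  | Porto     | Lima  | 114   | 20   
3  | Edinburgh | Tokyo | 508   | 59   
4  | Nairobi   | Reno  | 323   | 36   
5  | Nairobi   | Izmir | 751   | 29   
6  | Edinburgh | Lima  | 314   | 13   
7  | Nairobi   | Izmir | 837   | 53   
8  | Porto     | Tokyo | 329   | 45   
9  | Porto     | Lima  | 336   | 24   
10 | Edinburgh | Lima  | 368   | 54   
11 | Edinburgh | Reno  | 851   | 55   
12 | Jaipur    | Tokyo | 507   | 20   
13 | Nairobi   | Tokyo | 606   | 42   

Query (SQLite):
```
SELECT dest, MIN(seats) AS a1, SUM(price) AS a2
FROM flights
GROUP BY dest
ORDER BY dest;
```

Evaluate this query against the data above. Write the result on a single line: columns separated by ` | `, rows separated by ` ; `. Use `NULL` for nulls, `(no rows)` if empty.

Group flights by dest.
Per group compute: MIN(seats), SUM(price).
  Izmir: ids {5, 7} → MIN(seats)=29, SUM(price)=1588
  Lima: ids {1, 2, 6, 9, 10} → MIN(seats)=13, SUM(price)=1537
  Reno: ids {4, 11} → MIN(seats)=36, SUM(price)=1174
  Tokyo: ids {3, 8, 12, 13} → MIN(seats)=20, SUM(price)=1950

Izmir | 29 | 1588 ; Lima | 13 | 1537 ; Reno | 36 | 1174 ; Tokyo | 20 | 1950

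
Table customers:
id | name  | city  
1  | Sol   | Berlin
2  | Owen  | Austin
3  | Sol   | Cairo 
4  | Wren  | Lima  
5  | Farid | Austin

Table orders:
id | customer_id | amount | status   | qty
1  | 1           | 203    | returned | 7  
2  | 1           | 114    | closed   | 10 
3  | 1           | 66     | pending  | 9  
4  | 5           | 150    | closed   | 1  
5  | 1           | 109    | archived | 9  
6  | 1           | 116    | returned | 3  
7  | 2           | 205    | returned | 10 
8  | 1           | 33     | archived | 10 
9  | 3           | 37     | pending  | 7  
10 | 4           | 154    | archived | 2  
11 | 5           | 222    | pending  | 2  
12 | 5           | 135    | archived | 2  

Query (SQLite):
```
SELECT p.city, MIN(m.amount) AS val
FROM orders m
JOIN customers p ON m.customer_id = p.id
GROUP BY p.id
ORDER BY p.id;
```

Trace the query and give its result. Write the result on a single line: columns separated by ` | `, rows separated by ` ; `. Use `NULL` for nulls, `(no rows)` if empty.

Berlin | 33 ; Austin | 205 ; Cairo | 37 ; Lima | 154 ; Austin | 135

Join each orders row to its customers via customer_id.
Group joined rows by customers.id; compute MIN(m.amount) per group.
  1: ids {1, 2, 3, 5, 6, 8} → MIN(m.amount)=33
  2: ids {7} → MIN(m.amount)=205
  3: ids {9} → MIN(m.amount)=37
  4: ids {10} → MIN(m.amount)=154
  5: ids {4, 11, 12} → MIN(m.amount)=135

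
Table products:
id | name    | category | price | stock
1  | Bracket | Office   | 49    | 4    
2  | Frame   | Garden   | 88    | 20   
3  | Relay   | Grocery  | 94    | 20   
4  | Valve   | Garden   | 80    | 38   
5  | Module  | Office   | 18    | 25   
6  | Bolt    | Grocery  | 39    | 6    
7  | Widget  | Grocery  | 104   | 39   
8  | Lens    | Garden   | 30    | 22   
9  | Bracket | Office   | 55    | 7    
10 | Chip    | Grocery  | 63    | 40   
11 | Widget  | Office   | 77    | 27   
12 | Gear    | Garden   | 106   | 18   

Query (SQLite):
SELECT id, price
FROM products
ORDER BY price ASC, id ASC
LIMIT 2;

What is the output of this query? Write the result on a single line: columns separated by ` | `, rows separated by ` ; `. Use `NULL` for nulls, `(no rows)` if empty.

Sort by price asc, tiebreak id asc: (18, id=5), (30, id=8), (39, id=6), (49, id=1), (55, id=9) …. Take first 2.

5 | 18 ; 8 | 30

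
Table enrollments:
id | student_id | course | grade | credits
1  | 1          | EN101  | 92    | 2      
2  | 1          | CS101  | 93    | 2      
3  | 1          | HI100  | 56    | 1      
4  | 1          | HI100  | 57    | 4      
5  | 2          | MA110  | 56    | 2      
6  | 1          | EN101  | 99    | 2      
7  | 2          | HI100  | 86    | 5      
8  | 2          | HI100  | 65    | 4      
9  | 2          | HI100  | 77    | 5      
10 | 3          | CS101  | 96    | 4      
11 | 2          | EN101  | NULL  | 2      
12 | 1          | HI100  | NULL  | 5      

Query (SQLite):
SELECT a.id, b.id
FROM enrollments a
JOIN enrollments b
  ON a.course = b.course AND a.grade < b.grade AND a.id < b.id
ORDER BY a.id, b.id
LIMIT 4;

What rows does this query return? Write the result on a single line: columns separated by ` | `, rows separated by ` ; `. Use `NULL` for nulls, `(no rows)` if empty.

Pairs (a,b) with same course, a.grade < b.grade, a.id < b.id.
course groups: CS101:{2,10} EN101:{1,6,11} HI100:{3,4,7,8,9,12} MA110:{5}
Ordered by (a.id, b.id); first 4.

1 | 6 ; 2 | 10 ; 3 | 4 ; 3 | 7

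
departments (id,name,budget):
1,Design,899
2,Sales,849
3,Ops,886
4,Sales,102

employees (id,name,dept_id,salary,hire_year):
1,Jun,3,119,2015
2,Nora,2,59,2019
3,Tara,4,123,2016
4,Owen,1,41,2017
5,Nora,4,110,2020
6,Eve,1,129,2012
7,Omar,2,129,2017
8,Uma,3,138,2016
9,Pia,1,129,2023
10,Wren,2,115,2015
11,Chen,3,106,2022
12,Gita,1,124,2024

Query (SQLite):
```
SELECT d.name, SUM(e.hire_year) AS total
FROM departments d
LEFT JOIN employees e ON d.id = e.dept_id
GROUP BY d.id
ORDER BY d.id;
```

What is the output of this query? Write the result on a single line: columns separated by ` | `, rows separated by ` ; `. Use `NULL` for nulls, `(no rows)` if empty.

LEFT JOIN keeps every departments row; unmatched ones get NULL for employees columns.
Group by departments.id and compute SUM(e.hire_year). SUM over an all-NULL group is NULL.
  1: ids {4, 6, 9, 12} → SUM(e.hire_year)=8076
  2: ids {2, 7, 10} → SUM(e.hire_year)=6051
  3: ids {1, 8, 11} → SUM(e.hire_year)=6053
  4: ids {3, 5} → SUM(e.hire_year)=4036

Design | 8076 ; Sales | 6051 ; Ops | 6053 ; Sales | 4036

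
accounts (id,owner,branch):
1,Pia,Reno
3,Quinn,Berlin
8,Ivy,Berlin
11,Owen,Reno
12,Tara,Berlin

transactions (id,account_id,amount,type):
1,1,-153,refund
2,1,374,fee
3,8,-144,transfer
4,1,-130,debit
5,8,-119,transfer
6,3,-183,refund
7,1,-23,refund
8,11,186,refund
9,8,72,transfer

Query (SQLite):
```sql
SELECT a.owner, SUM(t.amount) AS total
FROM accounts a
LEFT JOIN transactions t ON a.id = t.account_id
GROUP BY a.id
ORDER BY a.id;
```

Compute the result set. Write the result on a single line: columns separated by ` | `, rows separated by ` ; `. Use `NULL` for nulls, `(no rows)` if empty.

LEFT JOIN keeps every accounts row; unmatched ones get NULL for transactions columns.
Group by accounts.id and compute SUM(t.amount). SUM over an all-NULL group is NULL.
  1: ids {1, 2, 4, 7} → SUM(t.amount)=68
  3: ids {6} → SUM(t.amount)=-183
  8: ids {3, 5, 9} → SUM(t.amount)=-191
  11: ids {8} → SUM(t.amount)=186
  12: ids {—} → SUM(t.amount)=NULL

Pia | 68 ; Quinn | -183 ; Ivy | -191 ; Owen | 186 ; Tara | NULL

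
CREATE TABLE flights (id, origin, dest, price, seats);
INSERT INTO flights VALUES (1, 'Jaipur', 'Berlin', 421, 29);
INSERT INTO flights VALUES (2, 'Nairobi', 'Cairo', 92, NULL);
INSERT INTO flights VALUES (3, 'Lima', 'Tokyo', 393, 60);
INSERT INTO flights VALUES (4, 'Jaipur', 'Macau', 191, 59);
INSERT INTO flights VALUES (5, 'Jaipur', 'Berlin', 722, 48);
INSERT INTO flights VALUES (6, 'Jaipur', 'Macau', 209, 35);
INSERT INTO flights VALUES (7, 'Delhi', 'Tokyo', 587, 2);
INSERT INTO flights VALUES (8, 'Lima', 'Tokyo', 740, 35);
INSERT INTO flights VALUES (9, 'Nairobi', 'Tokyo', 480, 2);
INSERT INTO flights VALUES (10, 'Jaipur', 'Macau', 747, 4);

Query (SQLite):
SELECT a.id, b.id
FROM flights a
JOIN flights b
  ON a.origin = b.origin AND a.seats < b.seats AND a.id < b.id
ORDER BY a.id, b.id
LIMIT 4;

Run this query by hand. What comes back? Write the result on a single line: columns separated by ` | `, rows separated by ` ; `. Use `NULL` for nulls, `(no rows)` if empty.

Pairs (a,b) with same origin, a.seats < b.seats, a.id < b.id.
origin groups: Delhi:{7} Jaipur:{1,4,5,6,10} Lima:{3,8} Nairobi:{2,9}
Ordered by (a.id, b.id); first 4.

1 | 4 ; 1 | 5 ; 1 | 6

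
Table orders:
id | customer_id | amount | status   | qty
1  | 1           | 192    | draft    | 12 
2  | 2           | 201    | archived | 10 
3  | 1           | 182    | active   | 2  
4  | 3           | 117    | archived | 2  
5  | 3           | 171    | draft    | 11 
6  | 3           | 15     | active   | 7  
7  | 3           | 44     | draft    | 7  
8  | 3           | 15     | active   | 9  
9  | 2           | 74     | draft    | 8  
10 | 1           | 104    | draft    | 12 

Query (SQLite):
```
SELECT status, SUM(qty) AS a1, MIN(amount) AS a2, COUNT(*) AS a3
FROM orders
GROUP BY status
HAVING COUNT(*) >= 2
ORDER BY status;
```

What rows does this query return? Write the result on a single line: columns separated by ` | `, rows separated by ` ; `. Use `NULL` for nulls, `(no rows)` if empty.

active | 18 | 15 | 3 ; archived | 12 | 117 | 2 ; draft | 50 | 44 | 5

Group orders by status.
Per group compute: SUM(qty), MIN(amount), COUNT(*).
HAVING: drop groups with fewer than 2 rows.
  active: ids {3, 6, 8} → SUM(qty)=18, MIN(amount)=15, COUNT(*)=3
  archived: ids {2, 4} → SUM(qty)=12, MIN(amount)=117, COUNT(*)=2
  draft: ids {1, 5, 7, 9, 10} → SUM(qty)=50, MIN(amount)=44, COUNT(*)=5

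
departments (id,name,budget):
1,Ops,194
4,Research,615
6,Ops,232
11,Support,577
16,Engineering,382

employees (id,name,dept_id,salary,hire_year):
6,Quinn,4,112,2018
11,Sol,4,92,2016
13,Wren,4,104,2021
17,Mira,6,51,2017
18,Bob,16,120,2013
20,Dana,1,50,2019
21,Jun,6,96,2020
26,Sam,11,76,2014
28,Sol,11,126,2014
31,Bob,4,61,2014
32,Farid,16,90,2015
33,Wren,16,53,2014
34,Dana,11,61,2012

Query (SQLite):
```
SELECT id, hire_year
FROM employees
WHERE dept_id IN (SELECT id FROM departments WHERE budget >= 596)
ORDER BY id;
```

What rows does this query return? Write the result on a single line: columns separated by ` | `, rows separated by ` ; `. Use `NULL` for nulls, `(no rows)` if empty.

6 | 2018 ; 11 | 2016 ; 13 | 2021 ; 31 | 2014

Inner query: departments.id where budget >= 596.
Outer: keep employees rows whose dept_id is in that set.
Inner query → {4}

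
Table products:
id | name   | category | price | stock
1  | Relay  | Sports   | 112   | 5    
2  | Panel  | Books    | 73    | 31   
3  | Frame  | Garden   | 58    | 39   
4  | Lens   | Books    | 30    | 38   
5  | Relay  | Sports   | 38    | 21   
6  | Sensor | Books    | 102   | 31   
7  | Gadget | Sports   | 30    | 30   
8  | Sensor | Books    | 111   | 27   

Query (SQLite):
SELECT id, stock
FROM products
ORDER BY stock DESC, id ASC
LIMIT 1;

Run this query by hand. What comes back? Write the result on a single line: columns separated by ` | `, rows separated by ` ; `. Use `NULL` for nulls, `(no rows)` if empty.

Sort by stock desc, tiebreak id asc: (39, id=3), (38, id=4), (31, id=2), (31, id=6) …. Take first 1.

3 | 39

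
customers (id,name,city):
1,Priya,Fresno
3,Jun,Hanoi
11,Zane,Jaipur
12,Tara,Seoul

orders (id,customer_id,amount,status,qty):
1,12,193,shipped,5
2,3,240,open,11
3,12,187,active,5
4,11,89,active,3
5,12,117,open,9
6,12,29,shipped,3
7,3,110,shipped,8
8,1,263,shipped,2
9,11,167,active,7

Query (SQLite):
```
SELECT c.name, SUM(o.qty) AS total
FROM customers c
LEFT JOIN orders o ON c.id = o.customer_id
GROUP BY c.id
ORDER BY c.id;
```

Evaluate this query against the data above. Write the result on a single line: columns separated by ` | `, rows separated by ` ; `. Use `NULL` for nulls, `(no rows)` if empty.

Priya | 2 ; Jun | 19 ; Zane | 10 ; Tara | 22

LEFT JOIN keeps every customers row; unmatched ones get NULL for orders columns.
Group by customers.id and compute SUM(o.qty). SUM over an all-NULL group is NULL.
  1: ids {8} → SUM(o.qty)=2
  3: ids {2, 7} → SUM(o.qty)=19
  11: ids {4, 9} → SUM(o.qty)=10
  12: ids {1, 3, 5, 6} → SUM(o.qty)=22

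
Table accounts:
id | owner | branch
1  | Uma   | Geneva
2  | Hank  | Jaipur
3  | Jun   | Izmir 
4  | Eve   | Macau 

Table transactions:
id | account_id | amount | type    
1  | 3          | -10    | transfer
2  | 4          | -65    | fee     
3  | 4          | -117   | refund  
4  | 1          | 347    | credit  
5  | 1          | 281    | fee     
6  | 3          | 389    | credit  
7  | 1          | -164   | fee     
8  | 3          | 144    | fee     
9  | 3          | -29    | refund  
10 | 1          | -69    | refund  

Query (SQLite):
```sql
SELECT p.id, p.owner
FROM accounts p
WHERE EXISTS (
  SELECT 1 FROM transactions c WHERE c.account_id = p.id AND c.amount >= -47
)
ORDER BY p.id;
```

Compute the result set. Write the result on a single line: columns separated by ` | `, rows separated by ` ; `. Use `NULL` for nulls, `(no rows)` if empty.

1 | Uma ; 3 | Jun

For each accounts row, check whether any transactions with matching account_id has amount >= -47.
Keep rows where that is true.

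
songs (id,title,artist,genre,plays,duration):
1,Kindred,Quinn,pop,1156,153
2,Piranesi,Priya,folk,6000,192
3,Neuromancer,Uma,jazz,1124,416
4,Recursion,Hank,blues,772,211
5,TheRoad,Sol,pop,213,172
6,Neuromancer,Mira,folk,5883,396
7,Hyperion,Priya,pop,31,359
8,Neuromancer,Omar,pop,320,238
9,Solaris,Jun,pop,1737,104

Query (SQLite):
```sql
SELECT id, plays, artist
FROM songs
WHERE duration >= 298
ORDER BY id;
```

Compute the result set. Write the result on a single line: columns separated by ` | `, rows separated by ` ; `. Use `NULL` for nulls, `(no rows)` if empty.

3 | 1124 | Uma ; 6 | 5883 | Mira ; 7 | 31 | Priya

duration >= 298: ids {3, 6, 7}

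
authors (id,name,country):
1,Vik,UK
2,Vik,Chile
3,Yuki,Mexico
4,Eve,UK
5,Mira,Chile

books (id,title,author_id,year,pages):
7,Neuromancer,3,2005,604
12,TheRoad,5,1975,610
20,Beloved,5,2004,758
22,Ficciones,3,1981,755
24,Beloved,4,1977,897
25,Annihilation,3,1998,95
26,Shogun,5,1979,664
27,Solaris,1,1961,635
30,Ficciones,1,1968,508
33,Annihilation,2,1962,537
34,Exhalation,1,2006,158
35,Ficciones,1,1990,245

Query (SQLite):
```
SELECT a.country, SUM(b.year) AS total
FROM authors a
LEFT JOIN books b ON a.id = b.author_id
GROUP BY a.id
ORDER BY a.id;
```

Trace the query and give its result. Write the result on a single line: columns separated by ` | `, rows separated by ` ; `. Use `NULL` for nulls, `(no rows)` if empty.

UK | 7925 ; Chile | 1962 ; Mexico | 5984 ; UK | 1977 ; Chile | 5958

LEFT JOIN keeps every authors row; unmatched ones get NULL for books columns.
Group by authors.id and compute SUM(b.year). SUM over an all-NULL group is NULL.
  1: ids {27, 30, 34, 35} → SUM(b.year)=7925
  2: ids {33} → SUM(b.year)=1962
  3: ids {7, 22, 25} → SUM(b.year)=5984
  4: ids {24} → SUM(b.year)=1977
  5: ids {12, 20, 26} → SUM(b.year)=5958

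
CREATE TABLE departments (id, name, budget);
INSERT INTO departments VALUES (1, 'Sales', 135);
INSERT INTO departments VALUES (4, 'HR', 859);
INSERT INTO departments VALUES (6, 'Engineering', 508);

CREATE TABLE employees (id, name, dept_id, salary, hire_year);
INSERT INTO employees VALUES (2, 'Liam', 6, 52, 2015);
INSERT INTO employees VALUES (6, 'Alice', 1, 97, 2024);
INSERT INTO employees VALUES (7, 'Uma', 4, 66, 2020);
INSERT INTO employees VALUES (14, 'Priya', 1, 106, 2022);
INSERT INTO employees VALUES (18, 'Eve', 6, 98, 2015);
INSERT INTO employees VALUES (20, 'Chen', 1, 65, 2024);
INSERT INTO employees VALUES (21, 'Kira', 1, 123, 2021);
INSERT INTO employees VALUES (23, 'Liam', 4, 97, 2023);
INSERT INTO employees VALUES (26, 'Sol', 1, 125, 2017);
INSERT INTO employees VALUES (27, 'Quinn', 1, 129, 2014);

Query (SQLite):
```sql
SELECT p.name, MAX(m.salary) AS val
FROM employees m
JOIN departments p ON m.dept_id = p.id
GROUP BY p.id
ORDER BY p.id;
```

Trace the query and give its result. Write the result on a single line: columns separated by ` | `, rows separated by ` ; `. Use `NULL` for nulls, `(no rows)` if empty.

Sales | 129 ; HR | 97 ; Engineering | 98

Join each employees row to its departments via dept_id.
Group joined rows by departments.id; compute MAX(m.salary) per group.
  1: ids {6, 14, 20, 21, 26, 27} → MAX(m.salary)=129
  4: ids {7, 23} → MAX(m.salary)=97
  6: ids {2, 18} → MAX(m.salary)=98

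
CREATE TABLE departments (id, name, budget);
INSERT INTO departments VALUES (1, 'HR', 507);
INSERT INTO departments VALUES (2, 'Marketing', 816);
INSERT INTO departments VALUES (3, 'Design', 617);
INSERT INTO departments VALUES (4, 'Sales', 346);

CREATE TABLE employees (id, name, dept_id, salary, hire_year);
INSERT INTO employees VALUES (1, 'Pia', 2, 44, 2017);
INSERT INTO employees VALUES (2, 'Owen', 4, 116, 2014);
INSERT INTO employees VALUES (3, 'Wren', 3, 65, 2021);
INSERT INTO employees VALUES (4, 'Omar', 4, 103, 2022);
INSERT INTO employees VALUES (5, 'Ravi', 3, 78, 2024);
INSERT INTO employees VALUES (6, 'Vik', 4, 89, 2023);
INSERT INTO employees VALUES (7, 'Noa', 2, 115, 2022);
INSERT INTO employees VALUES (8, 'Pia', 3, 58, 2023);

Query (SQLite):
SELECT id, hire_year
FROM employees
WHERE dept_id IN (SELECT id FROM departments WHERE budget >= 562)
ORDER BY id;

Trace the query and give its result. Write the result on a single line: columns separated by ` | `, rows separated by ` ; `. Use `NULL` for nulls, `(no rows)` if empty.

1 | 2017 ; 3 | 2021 ; 5 | 2024 ; 7 | 2022 ; 8 | 2023

Inner query: departments.id where budget >= 562.
Outer: keep employees rows whose dept_id is in that set.
Inner query → {2, 3}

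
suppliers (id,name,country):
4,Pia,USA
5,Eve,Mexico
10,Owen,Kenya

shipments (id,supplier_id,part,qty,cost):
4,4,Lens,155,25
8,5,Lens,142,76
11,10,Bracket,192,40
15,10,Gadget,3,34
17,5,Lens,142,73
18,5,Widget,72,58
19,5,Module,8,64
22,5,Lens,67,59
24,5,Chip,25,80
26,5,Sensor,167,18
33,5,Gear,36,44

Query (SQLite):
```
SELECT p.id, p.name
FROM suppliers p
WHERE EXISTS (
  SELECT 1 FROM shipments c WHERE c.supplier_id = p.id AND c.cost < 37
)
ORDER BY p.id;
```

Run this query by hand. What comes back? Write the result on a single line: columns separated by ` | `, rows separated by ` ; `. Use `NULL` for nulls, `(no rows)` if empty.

For each suppliers row, check whether any shipments with matching supplier_id has cost < 37.
Keep rows where that is true.

4 | Pia ; 5 | Eve ; 10 | Owen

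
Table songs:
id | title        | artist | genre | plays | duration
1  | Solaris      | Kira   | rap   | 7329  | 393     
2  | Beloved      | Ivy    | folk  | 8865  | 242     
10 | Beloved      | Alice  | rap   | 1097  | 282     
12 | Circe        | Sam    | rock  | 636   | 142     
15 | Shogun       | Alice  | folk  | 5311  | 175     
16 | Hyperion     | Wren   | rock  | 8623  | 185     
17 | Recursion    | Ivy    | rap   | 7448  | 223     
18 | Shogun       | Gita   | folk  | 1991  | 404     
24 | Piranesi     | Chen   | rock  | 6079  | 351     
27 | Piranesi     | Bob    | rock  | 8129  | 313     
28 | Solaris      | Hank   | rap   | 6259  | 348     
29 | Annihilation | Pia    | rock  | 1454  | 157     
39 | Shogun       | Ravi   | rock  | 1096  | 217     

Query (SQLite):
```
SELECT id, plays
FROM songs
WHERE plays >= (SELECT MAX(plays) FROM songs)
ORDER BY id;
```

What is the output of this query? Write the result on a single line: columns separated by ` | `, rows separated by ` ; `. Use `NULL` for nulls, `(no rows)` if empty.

2 | 8865

Scalar subquery: MAX(plays) over all songs rows = 8865.
Keep rows where plays >= that value.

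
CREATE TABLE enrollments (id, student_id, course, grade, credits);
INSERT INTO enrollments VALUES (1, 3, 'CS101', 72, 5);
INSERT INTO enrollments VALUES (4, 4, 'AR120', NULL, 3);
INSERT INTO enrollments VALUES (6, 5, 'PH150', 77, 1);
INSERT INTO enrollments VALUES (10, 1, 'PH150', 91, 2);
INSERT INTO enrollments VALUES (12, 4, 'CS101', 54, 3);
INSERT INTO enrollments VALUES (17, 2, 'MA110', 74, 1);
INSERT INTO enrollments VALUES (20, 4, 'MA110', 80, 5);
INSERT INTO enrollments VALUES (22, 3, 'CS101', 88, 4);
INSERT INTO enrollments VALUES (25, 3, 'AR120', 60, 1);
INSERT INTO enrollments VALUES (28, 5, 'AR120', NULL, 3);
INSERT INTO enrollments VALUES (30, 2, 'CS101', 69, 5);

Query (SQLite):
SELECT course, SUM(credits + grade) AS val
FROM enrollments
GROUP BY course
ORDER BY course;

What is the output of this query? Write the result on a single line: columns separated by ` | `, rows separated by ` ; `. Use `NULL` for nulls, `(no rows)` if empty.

AR120 | 61 ; CS101 | 300 ; MA110 | 160 ; PH150 | 171

For each row compute credits + grade.
Group by course; take SUM of the expression per group.
  AR120: ids {4, 25, 28} → SUM(credits + grade)=61
  CS101: ids {1, 12, 22, 30} → SUM(credits + grade)=300
  MA110: ids {17, 20} → SUM(credits + grade)=160
  PH150: ids {6, 10} → SUM(credits + grade)=171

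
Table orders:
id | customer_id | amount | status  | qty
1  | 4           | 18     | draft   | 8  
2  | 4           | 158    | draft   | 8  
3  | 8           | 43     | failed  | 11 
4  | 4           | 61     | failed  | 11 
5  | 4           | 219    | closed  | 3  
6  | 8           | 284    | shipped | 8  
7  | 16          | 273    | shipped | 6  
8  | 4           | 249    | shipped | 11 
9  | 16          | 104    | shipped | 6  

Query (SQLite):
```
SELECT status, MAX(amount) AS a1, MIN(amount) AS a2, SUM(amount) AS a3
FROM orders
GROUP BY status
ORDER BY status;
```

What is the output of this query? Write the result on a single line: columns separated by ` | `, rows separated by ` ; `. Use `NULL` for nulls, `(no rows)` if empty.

closed | 219 | 219 | 219 ; draft | 158 | 18 | 176 ; failed | 61 | 43 | 104 ; shipped | 284 | 104 | 910

Group orders by status.
Per group compute: MAX(amount), MIN(amount), SUM(amount).
  closed: ids {5} → MAX(amount)=219, MIN(amount)=219, SUM(amount)=219
  draft: ids {1, 2} → MAX(amount)=158, MIN(amount)=18, SUM(amount)=176
  failed: ids {3, 4} → MAX(amount)=61, MIN(amount)=43, SUM(amount)=104
  shipped: ids {6, 7, 8, 9} → MAX(amount)=284, MIN(amount)=104, SUM(amount)=910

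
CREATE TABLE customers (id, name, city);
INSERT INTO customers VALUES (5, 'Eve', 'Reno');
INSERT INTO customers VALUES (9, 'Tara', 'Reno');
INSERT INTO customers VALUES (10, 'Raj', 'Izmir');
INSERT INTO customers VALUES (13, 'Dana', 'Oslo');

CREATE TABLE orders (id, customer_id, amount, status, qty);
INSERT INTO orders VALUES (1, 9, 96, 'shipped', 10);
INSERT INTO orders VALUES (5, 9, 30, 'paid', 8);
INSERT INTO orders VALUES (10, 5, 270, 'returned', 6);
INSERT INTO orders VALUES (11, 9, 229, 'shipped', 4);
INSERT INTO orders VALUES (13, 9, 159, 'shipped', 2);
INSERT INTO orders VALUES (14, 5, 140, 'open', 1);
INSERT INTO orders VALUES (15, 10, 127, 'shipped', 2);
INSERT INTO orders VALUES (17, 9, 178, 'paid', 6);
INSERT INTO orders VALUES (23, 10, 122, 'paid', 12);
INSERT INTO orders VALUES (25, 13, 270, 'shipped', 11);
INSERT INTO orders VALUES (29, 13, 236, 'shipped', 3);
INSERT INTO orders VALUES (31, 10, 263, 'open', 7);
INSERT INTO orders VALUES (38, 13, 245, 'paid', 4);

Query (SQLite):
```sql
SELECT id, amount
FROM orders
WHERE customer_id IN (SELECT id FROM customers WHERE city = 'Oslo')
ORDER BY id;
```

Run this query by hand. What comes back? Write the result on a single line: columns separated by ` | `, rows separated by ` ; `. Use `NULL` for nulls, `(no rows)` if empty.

Inner query: customers.id where city = 'Oslo'.
Outer: keep orders rows whose customer_id is in that set.
Inner query → {13}

25 | 270 ; 29 | 236 ; 38 | 245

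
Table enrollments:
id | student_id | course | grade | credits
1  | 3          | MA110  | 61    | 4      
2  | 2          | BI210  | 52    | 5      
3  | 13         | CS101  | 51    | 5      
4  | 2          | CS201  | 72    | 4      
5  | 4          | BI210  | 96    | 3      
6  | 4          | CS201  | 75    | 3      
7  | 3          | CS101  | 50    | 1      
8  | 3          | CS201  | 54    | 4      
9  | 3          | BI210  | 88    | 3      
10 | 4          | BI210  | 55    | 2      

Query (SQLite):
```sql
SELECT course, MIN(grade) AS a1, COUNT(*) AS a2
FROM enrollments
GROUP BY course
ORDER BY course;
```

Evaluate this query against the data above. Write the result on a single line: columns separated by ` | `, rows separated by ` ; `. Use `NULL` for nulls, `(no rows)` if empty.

BI210 | 52 | 4 ; CS101 | 50 | 2 ; CS201 | 54 | 3 ; MA110 | 61 | 1

Group enrollments by course.
Per group compute: MIN(grade), COUNT(*).
  BI210: ids {2, 5, 9, 10} → MIN(grade)=52, COUNT(*)=4
  CS101: ids {3, 7} → MIN(grade)=50, COUNT(*)=2
  CS201: ids {4, 6, 8} → MIN(grade)=54, COUNT(*)=3
  MA110: ids {1} → MIN(grade)=61, COUNT(*)=1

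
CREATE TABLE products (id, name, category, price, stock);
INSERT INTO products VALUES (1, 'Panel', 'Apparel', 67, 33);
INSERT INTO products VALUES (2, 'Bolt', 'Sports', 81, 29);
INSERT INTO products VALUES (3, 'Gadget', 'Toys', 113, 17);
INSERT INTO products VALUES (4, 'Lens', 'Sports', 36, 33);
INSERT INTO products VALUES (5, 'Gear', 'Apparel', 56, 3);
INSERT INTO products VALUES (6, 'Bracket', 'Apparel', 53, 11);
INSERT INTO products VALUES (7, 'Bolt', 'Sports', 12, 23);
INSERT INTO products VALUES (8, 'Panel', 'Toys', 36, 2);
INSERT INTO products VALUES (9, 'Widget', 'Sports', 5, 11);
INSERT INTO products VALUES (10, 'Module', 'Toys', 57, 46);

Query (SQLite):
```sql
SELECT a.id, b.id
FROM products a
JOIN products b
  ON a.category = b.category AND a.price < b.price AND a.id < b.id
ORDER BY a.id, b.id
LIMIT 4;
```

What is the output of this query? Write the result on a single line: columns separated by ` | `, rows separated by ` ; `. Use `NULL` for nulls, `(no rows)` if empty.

8 | 10

Pairs (a,b) with same category, a.price < b.price, a.id < b.id.
category groups: Apparel:{1,5,6} Sports:{2,4,7,9} Toys:{3,8,10}
Ordered by (a.id, b.id); first 4.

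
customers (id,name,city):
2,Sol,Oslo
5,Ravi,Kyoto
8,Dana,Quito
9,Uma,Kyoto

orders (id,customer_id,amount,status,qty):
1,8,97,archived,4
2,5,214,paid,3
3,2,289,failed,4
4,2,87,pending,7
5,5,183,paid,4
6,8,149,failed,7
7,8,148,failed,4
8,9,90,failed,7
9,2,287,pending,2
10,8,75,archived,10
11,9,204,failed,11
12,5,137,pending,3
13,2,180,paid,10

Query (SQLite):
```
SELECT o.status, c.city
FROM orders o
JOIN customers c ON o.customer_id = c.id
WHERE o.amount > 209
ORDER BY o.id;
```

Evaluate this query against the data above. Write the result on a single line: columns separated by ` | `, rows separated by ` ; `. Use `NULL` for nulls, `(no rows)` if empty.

Each orders row matches the customers row where customer_id = customers.id.
Then keep rows with o.amount > 209.

paid | Kyoto ; failed | Oslo ; pending | Oslo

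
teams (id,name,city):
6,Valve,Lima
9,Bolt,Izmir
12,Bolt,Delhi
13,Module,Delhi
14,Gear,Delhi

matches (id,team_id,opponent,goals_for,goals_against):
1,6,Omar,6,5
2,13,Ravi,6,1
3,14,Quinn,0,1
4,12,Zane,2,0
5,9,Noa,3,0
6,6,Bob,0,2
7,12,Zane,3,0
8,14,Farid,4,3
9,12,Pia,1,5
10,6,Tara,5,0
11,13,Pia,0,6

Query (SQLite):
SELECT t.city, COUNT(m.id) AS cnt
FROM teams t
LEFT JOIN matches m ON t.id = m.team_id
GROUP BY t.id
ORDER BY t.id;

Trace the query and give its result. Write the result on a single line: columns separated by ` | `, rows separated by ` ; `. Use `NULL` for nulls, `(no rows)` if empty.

Lima | 3 ; Izmir | 1 ; Delhi | 3 ; Delhi | 2 ; Delhi | 2

LEFT JOIN keeps every teams row; unmatched ones get NULL for matches columns.
Group by teams.id and compute COUNT(m.id). COUNT(col) of an all-NULL group is 0.
  6: ids {1, 6, 10} → COUNT(m.id)=3
  9: ids {5} → COUNT(m.id)=1
  12: ids {4, 7, 9} → COUNT(m.id)=3
  13: ids {2, 11} → COUNT(m.id)=2
  14: ids {3, 8} → COUNT(m.id)=2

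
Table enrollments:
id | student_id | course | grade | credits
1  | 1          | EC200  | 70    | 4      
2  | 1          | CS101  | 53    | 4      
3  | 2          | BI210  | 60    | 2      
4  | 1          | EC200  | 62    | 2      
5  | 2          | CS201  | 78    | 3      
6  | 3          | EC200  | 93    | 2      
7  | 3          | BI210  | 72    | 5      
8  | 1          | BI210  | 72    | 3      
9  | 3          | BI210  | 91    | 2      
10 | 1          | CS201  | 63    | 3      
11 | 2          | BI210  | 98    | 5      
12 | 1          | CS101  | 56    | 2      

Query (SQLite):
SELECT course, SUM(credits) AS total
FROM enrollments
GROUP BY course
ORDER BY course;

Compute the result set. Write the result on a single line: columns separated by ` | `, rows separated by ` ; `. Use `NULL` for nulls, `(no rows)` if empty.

Partition enrollments by course; compute SUM(credits) within each group.
  BI210: ids {3, 7, 8, 9, 11} → SUM(credits)=17
  CS101: ids {2, 12} → SUM(credits)=6
  CS201: ids {5, 10} → SUM(credits)=6
  EC200: ids {1, 4, 6} → SUM(credits)=8

BI210 | 17 ; CS101 | 6 ; CS201 | 6 ; EC200 | 8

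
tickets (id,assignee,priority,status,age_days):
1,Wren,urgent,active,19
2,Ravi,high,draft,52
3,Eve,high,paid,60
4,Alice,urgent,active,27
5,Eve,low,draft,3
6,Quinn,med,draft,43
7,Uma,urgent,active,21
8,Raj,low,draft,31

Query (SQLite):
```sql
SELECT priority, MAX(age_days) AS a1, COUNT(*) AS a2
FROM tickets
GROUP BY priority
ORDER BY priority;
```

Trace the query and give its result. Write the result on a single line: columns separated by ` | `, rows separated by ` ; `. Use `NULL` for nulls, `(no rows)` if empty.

Group tickets by priority.
Per group compute: MAX(age_days), COUNT(*).
  high: ids {2, 3} → MAX(age_days)=60, COUNT(*)=2
  low: ids {5, 8} → MAX(age_days)=31, COUNT(*)=2
  med: ids {6} → MAX(age_days)=43, COUNT(*)=1
  urgent: ids {1, 4, 7} → MAX(age_days)=27, COUNT(*)=3

high | 60 | 2 ; low | 31 | 2 ; med | 43 | 1 ; urgent | 27 | 3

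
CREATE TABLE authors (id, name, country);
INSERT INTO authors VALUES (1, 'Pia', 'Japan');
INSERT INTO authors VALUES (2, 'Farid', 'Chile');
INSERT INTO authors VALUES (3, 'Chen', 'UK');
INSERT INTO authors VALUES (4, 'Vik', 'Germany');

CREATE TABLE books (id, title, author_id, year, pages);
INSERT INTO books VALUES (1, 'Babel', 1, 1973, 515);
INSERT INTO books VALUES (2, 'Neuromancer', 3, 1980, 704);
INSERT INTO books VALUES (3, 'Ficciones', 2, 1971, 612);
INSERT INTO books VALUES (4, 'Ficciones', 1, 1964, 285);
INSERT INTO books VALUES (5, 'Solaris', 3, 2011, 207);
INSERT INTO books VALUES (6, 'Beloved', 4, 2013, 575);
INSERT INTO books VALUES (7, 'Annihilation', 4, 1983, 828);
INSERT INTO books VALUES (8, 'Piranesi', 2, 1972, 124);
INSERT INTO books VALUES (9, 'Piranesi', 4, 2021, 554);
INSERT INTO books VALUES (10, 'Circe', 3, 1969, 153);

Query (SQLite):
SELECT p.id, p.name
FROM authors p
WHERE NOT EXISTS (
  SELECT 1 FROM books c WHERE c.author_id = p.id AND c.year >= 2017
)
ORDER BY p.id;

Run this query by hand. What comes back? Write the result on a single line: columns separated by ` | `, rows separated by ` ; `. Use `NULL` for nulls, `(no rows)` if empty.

For each authors row, check whether any books with matching author_id has year >= 2017.
Keep rows where that is false.

1 | Pia ; 2 | Farid ; 3 | Chen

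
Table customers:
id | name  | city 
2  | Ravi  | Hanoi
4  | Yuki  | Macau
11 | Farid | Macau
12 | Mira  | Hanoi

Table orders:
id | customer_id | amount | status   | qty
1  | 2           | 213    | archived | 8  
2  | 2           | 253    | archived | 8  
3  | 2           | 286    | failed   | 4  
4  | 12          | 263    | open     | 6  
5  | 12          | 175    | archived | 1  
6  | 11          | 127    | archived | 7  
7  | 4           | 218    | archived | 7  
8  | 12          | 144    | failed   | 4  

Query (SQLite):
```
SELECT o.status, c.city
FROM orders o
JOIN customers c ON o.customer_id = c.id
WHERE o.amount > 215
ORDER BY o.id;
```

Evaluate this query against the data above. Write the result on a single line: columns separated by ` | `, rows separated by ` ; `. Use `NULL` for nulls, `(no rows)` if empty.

Each orders row matches the customers row where customer_id = customers.id.
Then keep rows with o.amount > 215.

archived | Hanoi ; failed | Hanoi ; open | Hanoi ; archived | Macau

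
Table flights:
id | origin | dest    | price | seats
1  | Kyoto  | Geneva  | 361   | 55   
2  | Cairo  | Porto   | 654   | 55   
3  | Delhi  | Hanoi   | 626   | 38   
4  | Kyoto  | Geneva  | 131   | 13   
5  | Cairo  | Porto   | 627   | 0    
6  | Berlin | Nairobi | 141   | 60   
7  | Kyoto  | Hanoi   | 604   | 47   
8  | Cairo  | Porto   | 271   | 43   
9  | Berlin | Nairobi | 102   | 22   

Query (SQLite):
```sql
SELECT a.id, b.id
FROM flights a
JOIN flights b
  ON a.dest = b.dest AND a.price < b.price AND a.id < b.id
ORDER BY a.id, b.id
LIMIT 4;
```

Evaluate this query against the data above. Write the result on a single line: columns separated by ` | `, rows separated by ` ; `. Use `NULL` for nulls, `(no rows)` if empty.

Pairs (a,b) with same dest, a.price < b.price, a.id < b.id.
dest groups: Geneva:{1,4} Hanoi:{3,7} Nairobi:{6,9} Porto:{2,5,8}
Ordered by (a.id, b.id); first 4.

(no rows)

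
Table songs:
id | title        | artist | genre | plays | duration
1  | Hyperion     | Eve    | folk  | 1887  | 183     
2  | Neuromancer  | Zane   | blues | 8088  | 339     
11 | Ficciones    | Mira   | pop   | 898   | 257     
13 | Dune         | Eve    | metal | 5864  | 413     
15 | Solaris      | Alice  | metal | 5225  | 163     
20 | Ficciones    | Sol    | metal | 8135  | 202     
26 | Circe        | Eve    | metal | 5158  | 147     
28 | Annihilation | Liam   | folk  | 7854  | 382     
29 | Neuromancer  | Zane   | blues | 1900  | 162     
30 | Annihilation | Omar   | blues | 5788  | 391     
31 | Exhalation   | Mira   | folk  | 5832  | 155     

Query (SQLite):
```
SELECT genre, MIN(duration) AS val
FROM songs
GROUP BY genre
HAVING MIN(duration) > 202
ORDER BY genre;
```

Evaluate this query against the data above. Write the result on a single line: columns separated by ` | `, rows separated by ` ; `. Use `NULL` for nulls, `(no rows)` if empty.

Partition songs by genre; compute MIN(duration) within each group.
HAVING: keep groups where MIN(duration) > 202.
  blues: ids {2, 29, 30} → MIN(duration)=162
  folk: ids {1, 28, 31} → MIN(duration)=155
  metal: ids {13, 15, 20, 26} → MIN(duration)=147
  pop: ids {11} → MIN(duration)=257

pop | 257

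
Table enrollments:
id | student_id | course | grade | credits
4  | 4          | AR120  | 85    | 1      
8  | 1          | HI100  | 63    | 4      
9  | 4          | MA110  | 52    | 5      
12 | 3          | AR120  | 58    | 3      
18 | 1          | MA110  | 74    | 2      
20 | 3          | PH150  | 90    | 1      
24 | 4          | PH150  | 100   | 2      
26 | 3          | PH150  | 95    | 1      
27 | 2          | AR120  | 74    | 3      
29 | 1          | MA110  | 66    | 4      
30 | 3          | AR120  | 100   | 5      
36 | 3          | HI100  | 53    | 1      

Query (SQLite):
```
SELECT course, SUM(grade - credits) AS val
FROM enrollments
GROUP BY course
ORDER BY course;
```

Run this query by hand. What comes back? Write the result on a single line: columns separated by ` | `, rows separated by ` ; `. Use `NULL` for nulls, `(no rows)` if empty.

AR120 | 305 ; HI100 | 111 ; MA110 | 181 ; PH150 | 281

For each row compute grade - credits.
Group by course; take SUM of the expression per group.
  AR120: ids {4, 12, 27, 30} → SUM(grade - credits)=305
  HI100: ids {8, 36} → SUM(grade - credits)=111
  MA110: ids {9, 18, 29} → SUM(grade - credits)=181
  PH150: ids {20, 24, 26} → SUM(grade - credits)=281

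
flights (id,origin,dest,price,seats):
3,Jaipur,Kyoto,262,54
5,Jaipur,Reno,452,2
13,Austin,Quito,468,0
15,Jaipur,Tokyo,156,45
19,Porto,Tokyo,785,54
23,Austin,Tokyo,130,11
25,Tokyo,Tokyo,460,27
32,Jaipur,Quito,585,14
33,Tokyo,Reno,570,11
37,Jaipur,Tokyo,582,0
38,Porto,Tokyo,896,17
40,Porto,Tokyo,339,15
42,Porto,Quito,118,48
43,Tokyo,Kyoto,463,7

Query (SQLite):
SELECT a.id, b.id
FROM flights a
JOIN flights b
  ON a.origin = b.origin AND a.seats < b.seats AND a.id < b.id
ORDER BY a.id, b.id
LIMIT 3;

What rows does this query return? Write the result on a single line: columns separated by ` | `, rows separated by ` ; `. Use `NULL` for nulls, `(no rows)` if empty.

Pairs (a,b) with same origin, a.seats < b.seats, a.id < b.id.
origin groups: Austin:{13,23} Jaipur:{3,5,15,32,37} Porto:{19,38,40,42} Tokyo:{25,33,43}
Ordered by (a.id, b.id); first 3.

5 | 15 ; 5 | 32 ; 13 | 23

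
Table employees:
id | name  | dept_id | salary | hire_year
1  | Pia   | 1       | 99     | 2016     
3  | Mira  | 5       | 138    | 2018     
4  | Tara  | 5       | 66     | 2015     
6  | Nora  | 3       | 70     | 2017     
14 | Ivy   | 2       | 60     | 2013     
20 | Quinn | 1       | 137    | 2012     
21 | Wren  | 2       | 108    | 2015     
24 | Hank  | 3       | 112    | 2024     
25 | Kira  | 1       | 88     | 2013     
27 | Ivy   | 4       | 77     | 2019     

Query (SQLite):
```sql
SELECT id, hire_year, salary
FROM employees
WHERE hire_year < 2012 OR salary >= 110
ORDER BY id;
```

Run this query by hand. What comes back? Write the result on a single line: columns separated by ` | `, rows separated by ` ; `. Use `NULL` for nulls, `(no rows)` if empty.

hire_year < 2012: ids { }
salary >= 110: ids {3, 20, 24}
Combine with OR.

3 | 2018 | 138 ; 20 | 2012 | 137 ; 24 | 2024 | 112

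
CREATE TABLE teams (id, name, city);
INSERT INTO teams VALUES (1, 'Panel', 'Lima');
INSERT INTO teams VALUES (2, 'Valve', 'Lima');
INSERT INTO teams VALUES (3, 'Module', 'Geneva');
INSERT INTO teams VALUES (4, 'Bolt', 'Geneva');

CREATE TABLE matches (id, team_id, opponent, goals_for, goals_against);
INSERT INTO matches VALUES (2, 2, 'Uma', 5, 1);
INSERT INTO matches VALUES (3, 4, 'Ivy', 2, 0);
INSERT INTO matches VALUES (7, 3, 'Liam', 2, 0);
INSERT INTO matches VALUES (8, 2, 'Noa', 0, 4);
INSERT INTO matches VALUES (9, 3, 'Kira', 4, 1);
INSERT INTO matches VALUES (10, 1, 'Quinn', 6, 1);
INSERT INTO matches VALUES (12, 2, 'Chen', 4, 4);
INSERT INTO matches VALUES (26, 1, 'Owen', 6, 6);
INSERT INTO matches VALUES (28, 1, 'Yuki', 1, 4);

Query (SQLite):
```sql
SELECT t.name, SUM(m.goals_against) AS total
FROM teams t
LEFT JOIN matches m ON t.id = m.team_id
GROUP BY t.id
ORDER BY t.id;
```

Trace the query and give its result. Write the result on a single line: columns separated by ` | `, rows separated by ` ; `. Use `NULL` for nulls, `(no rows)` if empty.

LEFT JOIN keeps every teams row; unmatched ones get NULL for matches columns.
Group by teams.id and compute SUM(m.goals_against). SUM over an all-NULL group is NULL.
  1: ids {10, 26, 28} → SUM(m.goals_against)=11
  2: ids {2, 8, 12} → SUM(m.goals_against)=9
  3: ids {7, 9} → SUM(m.goals_against)=1
  4: ids {3} → SUM(m.goals_against)=0

Panel | 11 ; Valve | 9 ; Module | 1 ; Bolt | 0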